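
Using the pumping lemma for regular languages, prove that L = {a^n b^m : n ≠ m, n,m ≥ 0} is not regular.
Assume for contradiction that L is regular, and let p ≥ 1 be the pumping length given by the pumping lemma.
Choose s = a^p b^(p + p!). Then s ∈ L because p ≠ p + p! (as p! ≥ 1), and |s| ≥ p.
By the pumping lemma, s = xyz for some x, y, z with |xy| ≤ p, |y| ≥ 1, and xy^i z ∈ L for every i ≥ 0.
Since |xy| ≤ p and the first p symbols of s are all a's, y = a^k for some k with 1 ≤ k ≤ p.
For every i ≥ 0, xy^i z = a^(p + (i − 1)k) b^(p + p!).

Because 1 ≤ k ≤ p, k divides p!. Let t = p!/k (a positive integer) and take i = t + 1.
Then the number of a's is p + tk = p + p!, which equals the number of b's.
So xy^(t+1) z = a^(p + p!) b^(p + p!) has equally many a's and b's and is NOT in L.

This contradicts the pumping lemma, which requires xy^i z ∈ L for all i ≥ 0.
Hence L = {a^n b^m : n ≠ m, n,m ≥ 0} is not regular. ∎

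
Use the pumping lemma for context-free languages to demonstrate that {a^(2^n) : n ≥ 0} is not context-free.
Assume for contradiction that L is context-free, and let p ≥ 1 be the pumping length given by the pumping lemma for CFLs.
Choose s = a^(2^p). Then s ∈ L and |s| = 2^p ≥ p.
By the CFL pumping lemma, s = uvxyz for some u, v, x, y, z with |vxy| ≤ p, |vy| ≥ 1, and uv^i xy^i z ∈ L for every i ≥ 0.
All symbols are a's, so only lengths matter: let k = |vy|, with 1 ≤ k ≤ |vxy| ≤ p < 2^p.

Take i = 2: |uv²xy²z| = 2^p + k, and 2^p < 2^p + k < 2^p + 2^p = 2^(p+1).
So the length lies strictly between consecutive powers of two and is not a power of 2; uv²xy²z ∉ L.

This contradicts the CFL pumping lemma, which requires uv^i xy^i z ∈ L for all i ≥ 0.
Hence L = {a^(2^n) : n ≥ 0} is not context-free. ∎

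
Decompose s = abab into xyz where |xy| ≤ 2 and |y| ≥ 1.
x = 'a', y = 'b', z = 'ab'

For s = abab and p = 2, one valid decomposition is:
- x = 'a' (length 1)
- y = 'b' (length 1)
- z = 'ab' (length 2)

Verification:
- xyz = 'a' + 'b' + 'ab' = abab ✓
- |xy| = 2 ≤ 2 ✓
- |y| = 1 > 0 ✓

All pumping lemma constraints are satisfied.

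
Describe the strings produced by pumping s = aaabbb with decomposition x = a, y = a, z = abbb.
{xy^i z : i ≥ 0} = {a^(2+i) b^3 : i ≥ 0} = {aabbb, aaabbb, aaaabbb, ...}

With x = a, y = a, z = abbb: Starting with aaabbb and pumping the second 'a', we get strings with 2+i a's followed by 3 b's for i = 0, 1, 2, ...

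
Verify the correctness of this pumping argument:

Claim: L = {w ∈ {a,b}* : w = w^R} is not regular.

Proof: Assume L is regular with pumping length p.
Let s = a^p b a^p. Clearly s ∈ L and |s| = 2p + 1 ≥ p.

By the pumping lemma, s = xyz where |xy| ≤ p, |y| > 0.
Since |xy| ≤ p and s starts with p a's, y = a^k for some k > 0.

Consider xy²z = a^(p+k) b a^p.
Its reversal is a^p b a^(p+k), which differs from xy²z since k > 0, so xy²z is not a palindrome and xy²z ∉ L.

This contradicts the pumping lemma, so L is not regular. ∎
The proof is correct.

This proof is valid because:
1. s = a^p b a^p is in L and is chosen in terms of p, so |s| ≥ p holds for every p
2. The decomposition analysis is correct: |xy| ≤ p forces y to lie inside the leading a's
3. The contradiction is valid: a^(p+k) b a^p has more a's before the b than after it, so it is not a palindrome
4. The conclusion follows logically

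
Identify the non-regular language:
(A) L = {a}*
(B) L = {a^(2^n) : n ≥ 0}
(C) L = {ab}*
(B) {a^(2^n) : n ≥ 0}

(B) L = {a^(2^n) : n ≥ 0} is NOT regular.

The pumping lemma can be used to prove this:
After pumping, length is no longer a power of 2

The other languages are regular because they can be recognized by finite automata.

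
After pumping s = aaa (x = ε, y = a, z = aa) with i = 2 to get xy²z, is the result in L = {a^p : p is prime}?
No

xy²z = ε · aa · aa = aaaa.
aaaa has length 4 = 2 × 2, which is not prime, so it is not in L.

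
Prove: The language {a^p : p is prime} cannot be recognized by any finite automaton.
Assume for contradiction that L is regular, and let p ≥ 1 be the pumping length given by the pumping lemma.
Choose a prime q with q ≥ p (one exists because there are infinitely many primes) and let s = a^q. Then s ∈ L and |s| = q ≥ p.
By the pumping lemma, s = xyz for some x, y, z with |xy| ≤ p, |y| ≥ 1, and xy^i z ∈ L for every i ≥ 0.
Here y = a^k for some k with 1 ≤ k ≤ p, and xy^i z = a^(q + (i − 1)k) for every i ≥ 0.

Take i = q + 1: |xy^(q+1) z| = q + qk = q(k + 1).
Both factors satisfy q ≥ 2 and k + 1 ≥ 2, so q(k + 1) is composite, and xy^(q+1) z ∉ L.

This contradicts the pumping lemma, which requires xy^i z ∈ L for all i ≥ 0.
Hence L = {a^p : p is prime} is not regular. ∎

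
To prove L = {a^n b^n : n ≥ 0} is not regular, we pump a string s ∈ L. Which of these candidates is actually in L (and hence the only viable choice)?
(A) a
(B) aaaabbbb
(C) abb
(B) aaaabbbb

The pumping lemma is applied to a string s that lies in L, so first check membership of each option:
- (A) a has 1 a's and 0 b's; 1 ≠ 0, so it is not in L ✗
- (B) aaaabbbb = a^4 b^4 has equal counts (4 = 4), so it is in L ✓
- (C) abb has 1 a's and 2 b's; 1 ≠ 2, so it is not in L ✗

Only (B) aaaabbbb is in L, so it is the only candidate that could play the role of s.
(In a complete proof one picks s in terms of the pumping length p so that |s| ≥ p is guaranteed; a fixed string like aaaabbbb illustrates the shape of such an s.)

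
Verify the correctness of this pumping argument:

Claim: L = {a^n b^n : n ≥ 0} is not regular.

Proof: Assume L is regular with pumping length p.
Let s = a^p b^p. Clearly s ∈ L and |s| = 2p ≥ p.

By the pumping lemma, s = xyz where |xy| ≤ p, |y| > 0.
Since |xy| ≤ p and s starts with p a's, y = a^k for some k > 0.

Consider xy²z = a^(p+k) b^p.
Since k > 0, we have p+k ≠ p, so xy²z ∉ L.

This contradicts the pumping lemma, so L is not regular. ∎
The proof is correct.

This proof is valid because:
1. The string s = a^p b^p is correctly in L
2. The decomposition analysis is correct: y must consist only of a's
3. The contradiction is valid: pumping increases a's but not b's
4. The conclusion follows logically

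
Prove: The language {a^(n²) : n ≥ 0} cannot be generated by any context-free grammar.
Assume for contradiction that L is context-free, and let p ≥ 1 be the pumping length given by the pumping lemma for CFLs.
Choose s = a^(p²). Then s ∈ L and |s| = p² ≥ p.
By the CFL pumping lemma, s = uvxyz for some u, v, x, y, z with |vxy| ≤ p, |vy| ≥ 1, and uv^i xy^i z ∈ L for every i ≥ 0.
All symbols are a's, so only lengths matter: let k = |vy|, with 1 ≤ k ≤ |vxy| ≤ p.

Take i = 2: |uv²xy²z| = p² + k, and p² < p² + k ≤ p² + p < (p + 1)².
So the length lies strictly between consecutive squares and is not a perfect square; uv²xy²z ∉ L.

This contradicts the CFL pumping lemma, which requires uv^i xy^i z ∈ L for all i ≥ 0.
Hence L = {a^(n²) : n ≥ 0} is not context-free. ∎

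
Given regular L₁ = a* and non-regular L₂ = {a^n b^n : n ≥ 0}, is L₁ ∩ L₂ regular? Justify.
Yes — L₁ ∩ L₂ is regular.

A string of a* contains no b's, and the only string of {a^n b^n} with no b's is ε (n = 0). So L₁ ∩ L₂ = {ε}, a finite language, which is regular.

Note that the bare facts "L₁ regular, L₂ non-regular" do not settle the question by themselves: the closure of regular languages under ∪, ∩, complement and difference applies only when BOTH operands are regular. With a non-regular operand the result can come out regular or non-regular depending on the specific languages, so one has to work out L₁ ∩ L₂ for this particular pair, as above.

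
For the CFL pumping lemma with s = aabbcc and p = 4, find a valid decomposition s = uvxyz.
u='a', v='a', x='bb', y='c', z='c'

For s = aabbcc with pumping length p = 4:

One valid decomposition:
- u = 'a'
- v = 'a'
- x = 'bb'
- y = 'c'
- z = 'c'

Verification:
- uvxyz = 'a' + 'a' + 'bb' + 'c' + 'c' = aabbcc ✓
- |vxy| = |'abbc'| = 4 ≤ 4 ✓
- |vy| = |'ac'| = 2 > 0 ✓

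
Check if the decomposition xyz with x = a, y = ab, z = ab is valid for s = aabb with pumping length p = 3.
Violated: xyz = s

The decomposition x = a, y = ab, z = ab for s = aabb with p = 3
violates the constraint: xyz = s

xyz = 'a' + 'ab' + 'ab' = 'aabab' ≠ 'aabb' = s. The decomposition doesn't reconstruct s.

Pumping lemma constraints:
1. xyz = s (decomposition is valid)
2. |xy| ≤ p
3. |y| > 0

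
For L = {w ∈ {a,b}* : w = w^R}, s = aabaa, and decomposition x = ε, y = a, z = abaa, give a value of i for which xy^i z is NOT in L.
i = 2

xy²z = ε · aa · abaa = aaabaa; aaabaa reversed is aabaaa ≠ aaabaa, so it is not a palindrome and is not in L.
(Other choices also work, e.g. i = 0, 3; only i = 1 is guaranteed to stay in L since xy¹z = s.)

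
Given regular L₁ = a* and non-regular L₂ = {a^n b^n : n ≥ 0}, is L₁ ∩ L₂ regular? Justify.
Yes — L₁ ∩ L₂ is regular.

A string of a* contains no b's, and the only string of {a^n b^n} with no b's is ε (n = 0). So L₁ ∩ L₂ = {ε}, a finite language, which is regular.

Note that the bare facts "L₁ regular, L₂ non-regular" do not settle the question by themselves: the closure of regular languages under ∪, ∩, complement and difference applies only when BOTH operands are regular. With a non-regular operand the result can come out regular or non-regular depending on the specific languages, so one has to work out L₁ ∩ L₂ for this particular pair, as above.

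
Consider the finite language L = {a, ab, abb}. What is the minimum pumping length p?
p = 4

For a finite language L, the pumping lemma holds vacuously if p > max|s| for s ∈ L.

The longest string in L = {a, ab, abb} has length 3.
If p = 4, then no string s ∈ L has |s| ≥ p, so the condition is vacuously true.

The minimum pumping length is p = 4.

Why no smaller p works: for any p ≤ 3, the longest string s ∈ L has |s| = 3 ≥ p, so it would
have to be pumpable; but pumping up (i = 2, 3, ...) produces ever longer strings, which cannot all lie in the
finite language L. So the pumping property fails for every p ≤ 3.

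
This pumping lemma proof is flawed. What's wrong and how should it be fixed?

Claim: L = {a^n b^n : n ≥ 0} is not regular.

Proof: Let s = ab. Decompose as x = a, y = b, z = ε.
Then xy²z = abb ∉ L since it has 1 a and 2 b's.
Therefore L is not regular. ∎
Error: The string s = ab might be shorter than the pumping length p.

Correction: Choose s = a^p b^p to ensure |s| ≥ p. Also, the decomposition is wrong: with |xy| ≤ p, y cannot include b's when s starts with p a's.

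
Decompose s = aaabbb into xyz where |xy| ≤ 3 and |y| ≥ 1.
x = '', y = 'a', z = 'aabbb'

For s = aaabbb and p = 3, one valid decomposition is:
- x = '' (length 0)
- y = 'a' (length 1)
- z = 'aabbb' (length 5)

Verification:
- xyz = '' + 'a' + 'aabbb' = aaabbb ✓
- |xy| = 1 ≤ 3 ✓
- |y| = 1 > 0 ✓

All pumping lemma constraints are satisfied.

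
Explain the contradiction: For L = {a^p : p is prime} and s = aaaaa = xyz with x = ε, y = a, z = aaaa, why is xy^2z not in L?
xy²z = aaaaaa ∉ L

Pumping with i = 2 replaces y = a by y² = aa:
- Original: s = xyz = aaaaa; aaaaa has length 5, which is prime, so it is in L
- Pumped: xy²z = ε · aa · aaaa = aaaaaa
- aaaaaa has length 6 = 2 × 3, which is not prime, so it is not in L

The pumping lemma would require xy²z ∈ L, so this decomposition yields a contradiction.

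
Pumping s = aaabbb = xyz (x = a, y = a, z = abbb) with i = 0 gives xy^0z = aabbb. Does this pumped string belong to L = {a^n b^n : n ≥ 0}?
No

xy⁰z = a · ε · abbb = aabbb.
aabbb has 2 a's and 3 b's; 2 ≠ 3, so it is not in L.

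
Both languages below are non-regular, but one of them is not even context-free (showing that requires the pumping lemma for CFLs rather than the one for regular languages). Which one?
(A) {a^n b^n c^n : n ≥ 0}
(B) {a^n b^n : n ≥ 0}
(A) {a^n b^n c^n : n ≥ 0}

(A) {a^n b^n c^n : n ≥ 0} requires the CFL pumping lemma.

- {a^n b^n : n ≥ 0} is context-free (but not regular)
  • Can be shown non-regular with the regular pumping lemma
  • After pumping, the number of a's and b's become unequal

- {a^n b^n c^n : n ≥ 0} is NOT context-free
  • Requires the CFL pumping lemma to prove
  • Cannot maintain three equal counts simultaneously

The CFL pumping lemma is "stronger" in that it can prove non-membership
in the larger class of context-free languages.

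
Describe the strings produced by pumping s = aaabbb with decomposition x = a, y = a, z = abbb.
{xy^i z : i ≥ 0} = {a^(2+i) b^3 : i ≥ 0} = {aabbb, aaabbb, aaaabbb, ...}

With x = a, y = a, z = abbb: Starting with aaabbb and pumping the second 'a', we get strings with 2+i a's followed by 3 b's for i = 0, 1, 2, ...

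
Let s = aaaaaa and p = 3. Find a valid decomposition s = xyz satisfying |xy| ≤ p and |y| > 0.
x = '', y = 'a', z = 'aaaaa'

For s = aaaaaa and p = 3, one valid decomposition is:
- x = '' (length 0)
- y = 'a' (length 1)
- z = 'aaaaa' (length 5)

Verification:
- xyz = '' + 'a' + 'aaaaa' = aaaaaa ✓
- |xy| = 1 ≤ 3 ✓
- |y| = 1 > 0 ✓

All pumping lemma constraints are satisfied.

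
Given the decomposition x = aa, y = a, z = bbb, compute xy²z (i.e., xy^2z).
aaaabbb

Given x = 'aa', y = 'a', z = 'bbb' and i = 2:

xy^2z = x + y·y·...·y (2 times) + z
       = 'aa' + 'a'^2 + 'bbb'
       = 'aa' + 'aa' + 'bbb'
       = 'aaaabbb'

The pumped string is 'aaaabbb' with length 7.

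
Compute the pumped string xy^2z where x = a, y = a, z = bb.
aaabb

Given x = 'a', y = 'a', z = 'bb' and i = 2:

xy^2z = x + y·y·...·y (2 times) + z
       = 'a' + 'a'^2 + 'bb'
       = 'a' + 'aa' + 'bb'
       = 'aaabb'

The pumped string is 'aaabb' with length 5.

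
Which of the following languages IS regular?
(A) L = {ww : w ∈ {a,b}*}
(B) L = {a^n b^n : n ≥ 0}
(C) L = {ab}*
(C) {ab}*

(C) L = {ab}* is regular.

This can be recognized by a finite automaton (DFA/NFA).
Regular expressions like {ab}* define regular languages.

The other choices are not regular:
- {a^n b^n : n ≥ 0}: After pumping, the number of a's and b's become unequal
- {ww : w ∈ {a,b}*}: After pumping, the two halves no longer match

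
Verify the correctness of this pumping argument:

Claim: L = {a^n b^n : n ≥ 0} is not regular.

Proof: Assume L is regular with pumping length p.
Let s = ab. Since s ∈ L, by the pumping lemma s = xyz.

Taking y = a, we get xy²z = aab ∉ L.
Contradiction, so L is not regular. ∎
The proof is INCORRECT.

Error: The string s = ab may be shorter than p.
The pumping lemma only applies to strings with |s| ≥ p, and p is not under our control.
We must choose s in terms of p, e.g. s = a^p b^p, to ensure |s| ≥ p.
(The proof also fixes one particular y; a valid argument must handle every decomposition with |xy| ≤ p and |y| ≥ 1 — for s = a^p b^p this forces y = a^k, and then xy²z = a^(p+k) b^p ∉ L.)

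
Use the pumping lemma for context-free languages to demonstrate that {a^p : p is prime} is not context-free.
Assume for contradiction that L is context-free, and let p ≥ 1 be the pumping length given by the pumping lemma for CFLs.
Choose a prime q with q ≥ p and let s = a^q. Then s ∈ L and |s| = q ≥ p.
By the CFL pumping lemma, s = uvxyz for some u, v, x, y, z with |vxy| ≤ p, |vy| ≥ 1, and uv^i xy^i z ∈ L for every i ≥ 0.
All symbols are a's, so only lengths matter: let k = |vy|, with 1 ≤ k ≤ p. Then |uv^i xy^i z| = q + (i − 1)k.

Take i = q + 1: the length is q + qk = q(k + 1).
Both factors satisfy q ≥ 2 and k + 1 ≥ 2, so q(k + 1) is composite and uv^(q+1) xy^(q+1) z ∉ L.

This contradicts the CFL pumping lemma, which requires uv^i xy^i z ∈ L for all i ≥ 0.
Hence L = {a^p : p is prime} is not context-free. ∎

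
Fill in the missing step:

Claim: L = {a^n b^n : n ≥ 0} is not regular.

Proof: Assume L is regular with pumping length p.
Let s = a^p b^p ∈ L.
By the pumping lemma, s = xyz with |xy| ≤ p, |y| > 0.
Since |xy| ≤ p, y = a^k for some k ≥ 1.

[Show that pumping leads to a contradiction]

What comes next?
Consider xy²z = a^(p+k) b^p.

Since k ≥ 1, we have p + k > p.
So xy²z has more a's than b's: (p+k) a's vs p b's.
This means xy²z ∉ L because a^n b^n requires equal counts.

This contradicts the pumping lemma which states xy²z ∈ L.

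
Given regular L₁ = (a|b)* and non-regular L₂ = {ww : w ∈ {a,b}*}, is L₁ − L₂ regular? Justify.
No — L₁ − L₂ is not regular.

L₁ − L₂ is the complement of {ww} within {a,b}*. If it were regular, its complement {ww} would be regular as well (regular languages are closed under complement) — contradiction. So L₁ − L₂ is not regular.

Note that the bare facts "L₁ regular, L₂ non-regular" do not settle the question by themselves: the closure of regular languages under ∪, ∩, complement and difference applies only when BOTH operands are regular. With a non-regular operand the result can come out regular or non-regular depending on the specific languages, so one has to work out L₁ − L₂ for this particular pair, as above.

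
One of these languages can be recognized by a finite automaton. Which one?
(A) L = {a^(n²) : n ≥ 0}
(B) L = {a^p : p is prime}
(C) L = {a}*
(C) {a}*

(C) L = {a}* is regular.

This can be recognized by a finite automaton (DFA/NFA).
Regular expressions like {a}* define regular languages.

The other choices are not regular:
- {a^(n²) : n ≥ 0}: After pumping, length is no longer a perfect square
- {a^p : p is prime}: After pumping, the length becomes composite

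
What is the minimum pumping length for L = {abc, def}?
p = 4

For a finite language L, the pumping lemma holds vacuously if p > max|s| for s ∈ L.

The longest string in L = {abc, def} has length 3.
If p = 4, then no string s ∈ L has |s| ≥ p, so the condition is vacuously true.

The minimum pumping length is p = 4.

Why no smaller p works: for any p ≤ 3, the longest string s ∈ L has |s| = 3 ≥ p, so it would
have to be pumpable; but pumping up (i = 2, 3, ...) produces ever longer strings, which cannot all lie in the
finite language L. So the pumping property fails for every p ≤ 3.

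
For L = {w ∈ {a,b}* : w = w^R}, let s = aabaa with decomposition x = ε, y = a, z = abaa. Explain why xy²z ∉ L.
xy²z = aaabaa ∉ L

Pumping with i = 2 replaces y = a by y² = aa:
- Original: s = xyz = aabaa; aabaa reversed is aabaa, the same string, so it is a palindrome and is in L
- Pumped: xy²z = ε · aa · abaa = aaabaa
- aaabaa reversed is aabaaa ≠ aaabaa, so it is not a palindrome and is not in L

The pumping lemma would require xy²z ∈ L, so this decomposition yields a contradiction.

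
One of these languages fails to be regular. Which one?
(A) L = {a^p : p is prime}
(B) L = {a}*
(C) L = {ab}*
(A) {a^p : p is prime}

(A) L = {a^p : p is prime} is NOT regular.

The pumping lemma can be used to prove this:
After pumping, the length becomes composite

The other languages are regular because they can be recognized by finite automata.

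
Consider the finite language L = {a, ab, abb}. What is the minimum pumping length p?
p = 4

For a finite language L, the pumping lemma holds vacuously if p > max|s| for s ∈ L.

The longest string in L = {a, ab, abb} has length 3.
If p = 4, then no string s ∈ L has |s| ≥ p, so the condition is vacuously true.

The minimum pumping length is p = 4.

Why no smaller p works: for any p ≤ 3, the longest string s ∈ L has |s| = 3 ≥ p, so it would
have to be pumpable; but pumping up (i = 2, 3, ...) produces ever longer strings, which cannot all lie in the
finite language L. So the pumping property fails for every p ≤ 3.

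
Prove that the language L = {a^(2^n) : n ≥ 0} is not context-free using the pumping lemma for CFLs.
Assume for contradiction that L is context-free, and let p ≥ 1 be the pumping length given by the pumping lemma for CFLs.
Choose s = a^(2^p). Then s ∈ L and |s| = 2^p ≥ p.
By the CFL pumping lemma, s = uvxyz for some u, v, x, y, z with |vxy| ≤ p, |vy| ≥ 1, and uv^i xy^i z ∈ L for every i ≥ 0.
All symbols are a's, so only lengths matter: let k = |vy|, with 1 ≤ k ≤ |vxy| ≤ p < 2^p.

Take i = 2: |uv²xy²z| = 2^p + k, and 2^p < 2^p + k < 2^p + 2^p = 2^(p+1).
So the length lies strictly between consecutive powers of two and is not a power of 2; uv²xy²z ∉ L.

This contradicts the CFL pumping lemma, which requires uv^i xy^i z ∈ L for all i ≥ 0.
Hence L = {a^(2^n) : n ≥ 0} is not context-free. ∎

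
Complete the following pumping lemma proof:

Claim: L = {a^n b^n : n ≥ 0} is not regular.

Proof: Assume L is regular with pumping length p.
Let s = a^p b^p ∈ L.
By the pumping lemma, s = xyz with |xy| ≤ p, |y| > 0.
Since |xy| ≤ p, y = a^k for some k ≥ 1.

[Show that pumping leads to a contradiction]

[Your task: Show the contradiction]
Consider xy²z = a^(p+k) b^p.

Since k ≥ 1, we have p + k > p.
So xy²z has more a's than b's: (p+k) a's vs p b's.
This means xy²z ∉ L because a^n b^n requires equal counts.

This contradicts the pumping lemma which states xy²z ∈ L.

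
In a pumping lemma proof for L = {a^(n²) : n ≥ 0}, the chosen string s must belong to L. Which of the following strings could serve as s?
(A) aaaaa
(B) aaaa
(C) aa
(B) aaaa

The pumping lemma is applied to a string s that lies in L, so first check membership of each option:
- (A) aaaaa has length 5, strictly between 2² = 4 and 3² = 9, so it is not in L ✗
- (B) aaaa has length 4 = 2², a perfect square, so it is in L ✓
- (C) aa has length 2, strictly between 1² = 1 and 2² = 4, so it is not in L ✗

Only (B) aaaa is in L, so it is the only candidate that could play the role of s.
(In a complete proof one picks s in terms of the pumping length p so that |s| ≥ p is guaranteed; a fixed string like aaaa illustrates the shape of such an s.)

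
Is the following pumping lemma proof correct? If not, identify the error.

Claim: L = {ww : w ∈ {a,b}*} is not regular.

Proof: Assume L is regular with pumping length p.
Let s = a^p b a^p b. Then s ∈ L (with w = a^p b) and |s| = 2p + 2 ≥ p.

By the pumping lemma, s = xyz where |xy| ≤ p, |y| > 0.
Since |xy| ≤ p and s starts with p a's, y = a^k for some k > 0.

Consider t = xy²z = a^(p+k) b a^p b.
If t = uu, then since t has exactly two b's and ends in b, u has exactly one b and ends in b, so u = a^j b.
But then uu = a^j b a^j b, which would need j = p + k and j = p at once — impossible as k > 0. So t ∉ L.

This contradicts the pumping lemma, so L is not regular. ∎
The proof is correct.

This proof is valid because:
1. s = a^p b a^p b is in L and is chosen in terms of p, so |s| ≥ p holds for every p
2. The decomposition analysis is correct: |xy| ≤ p forces y to lie inside the leading a's
3. The contradiction is valid: the argument shows a^(p+k) b a^p b cannot be split into two equal halves
4. The conclusion follows logically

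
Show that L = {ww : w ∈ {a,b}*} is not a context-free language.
Assume for contradiction that L is context-free, and let p ≥ 1 be the pumping length given by the pumping lemma for CFLs.
Choose s = a^p b^p a^p b^p. Then s ∈ L (take w = a^p b^p) and |s| = 4p ≥ p.
By the CFL pumping lemma, s = uvxyz for some u, v, x, y, z with |vxy| ≤ p, |vy| ≥ 1, and uv^i xy^i z ∈ L for every i ≥ 0.

Write s as four blocks A₁ B₁ A₂ B₂ with A₁ = A₂ = a^p and B₁ = B₂ = b^p. Since |vxy| ≤ p, the window vxy lies inside at most two adjacent blocks. Take i = 0 and let t = uxz, so |t| = 4p − |vy| with 1 ≤ |vy| ≤ p. If |t| is odd, t ∉ L immediately, so assume |vy| is even (hence |vy| ≥ 2) and |t|/2 = 2p − |vy|/2, which satisfies p ≤ |t|/2 ≤ 2p − 1.

Case 1 (vxy inside A₁B₁): t = a^(p−j) b^(p−l) a^p b^p with j + l = |vy|. The second half of t has length < 2p, so it is a suffix of the trailing a^p b^p and ends in b; the first half is a^(p−j) b^(p−l) a^((j+l)/2), which ends in a because (j+l)/2 ≥ 1. The halves differ, so t ∉ L.

Case 2 (vxy inside B₁A₂, straddling the middle): t = a^p b^(p−j) a^(p−l) b^p with j + l = |vy|. If t = ww, then w is a prefix of t of length ≥ p, so w begins with a^p; and w is a suffix of t of length ≥ p, so w ends with b^p. That forces |w| ≥ 2p, contradicting |w| = |t|/2 ≤ 2p − 1. So t ∉ L.

Case 3 (vxy inside A₂B₂): t = a^p b^p a^(p−j) b^(p−l) with j + l = |vy|. The first half of t is a prefix of a^p b^p, so it begins with a; the second half is b^((j+l)/2) a^(p−j) b^(p−l), which begins with b. The halves differ, so t ∉ L.

In every case uv⁰xy⁰z = uxz ∉ L.

This contradicts the CFL pumping lemma, which requires uv^i xy^i z ∈ L for all i ≥ 0.
Hence L = {ww : w ∈ {a,b}*} is not context-free. ∎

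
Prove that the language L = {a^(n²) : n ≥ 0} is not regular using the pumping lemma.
Assume for contradiction that L is regular, and let p ≥ 1 be the pumping length given by the pumping lemma.
Choose s = a^(p²). Then s ∈ L and |s| = p² ≥ p.
By the pumping lemma, s = xyz for some x, y, z with |xy| ≤ p, |y| ≥ 1, and xy^i z ∈ L for every i ≥ 0.
Here y = a^k for some k with 1 ≤ k ≤ |xy| ≤ p.

Take i = 2: |xy²z| = p² + k.
Now p² < p² + k ≤ p² + p < p² + 2p + 1 = (p + 1)².
So |xy²z| lies strictly between the consecutive squares p² and (p + 1)², hence is not a perfect square, and xy²z ∉ L.

This contradicts the pumping lemma, which requires xy^i z ∈ L for all i ≥ 0.
Hence L = {a^(n²) : n ≥ 0} is not regular. ∎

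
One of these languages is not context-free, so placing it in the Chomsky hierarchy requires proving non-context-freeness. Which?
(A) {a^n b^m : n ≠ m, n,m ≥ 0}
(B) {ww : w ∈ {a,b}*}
(B) {ww : w ∈ {a,b}*}

(B) {ww : w ∈ {a,b}*} requires the CFL pumping lemma.

- {a^n b^m : n ≠ m, n,m ≥ 0} is context-free (but not regular)
  • Can be shown non-regular with the regular pumping lemma
  • After pumping a's, we can make n = m

- {ww : w ∈ {a,b}*} is NOT context-free
  • Requires the CFL pumping lemma to prove
  • Even a PDA cannot compare two arbitrary halves symbol by symbol; CFL pumping on a^p b^p a^p b^p fails

The CFL pumping lemma is "stronger" in that it can prove non-membership
in the larger class of context-free languages.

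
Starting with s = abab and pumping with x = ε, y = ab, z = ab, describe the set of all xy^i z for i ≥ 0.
{xy^i z : i ≥ 0} = {(ab)^(i+1) : i ≥ 0} = {ab, abab, ababab, ...}

With x = ε, y = ab, z = ab: Pumping 'ab' gives strings of alternating a's and b's.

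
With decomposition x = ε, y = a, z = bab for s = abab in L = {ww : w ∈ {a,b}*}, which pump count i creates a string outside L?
i = 3

xy³z = ε · aaa · bab = aaabab; aaabab has length 6; its halves are aaa and bab, which differ, so it is not in L.
(Other choices also work, e.g. i = 0, 2; only i = 1 is guaranteed to stay in L since xy¹z = s.)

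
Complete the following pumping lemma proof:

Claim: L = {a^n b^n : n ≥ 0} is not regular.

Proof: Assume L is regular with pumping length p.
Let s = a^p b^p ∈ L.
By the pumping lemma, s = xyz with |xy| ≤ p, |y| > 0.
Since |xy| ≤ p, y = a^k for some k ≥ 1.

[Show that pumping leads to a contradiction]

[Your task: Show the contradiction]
Consider xy²z = a^(p+k) b^p.

Since k ≥ 1, we have p + k > p.
So xy²z has more a's than b's: (p+k) a's vs p b's.
This means xy²z ∉ L because a^n b^n requires equal counts.

This contradicts the pumping lemma which states xy²z ∈ L.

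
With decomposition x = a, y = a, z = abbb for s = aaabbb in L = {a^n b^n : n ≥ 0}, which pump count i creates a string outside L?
i = 3

xy³z = a · aaa · abbb = aaaaabbb; aaaaabbb has 5 a's and 3 b's; 5 ≠ 3, so it is not in L.
(Other choices also work, e.g. i = 0, 2; only i = 1 is guaranteed to stay in L since xy¹z = s.)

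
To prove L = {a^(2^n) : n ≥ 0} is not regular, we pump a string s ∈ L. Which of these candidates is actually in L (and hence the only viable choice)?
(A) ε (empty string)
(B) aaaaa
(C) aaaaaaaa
(C) aaaaaaaa

The pumping lemma is applied to a string s that lies in L, so first check membership of each option:
- (A) ε has length 0, which is not a power of 2, so it is not in L ✗
- (B) aaaaa has length 5, strictly between 2^2 = 4 and 2^3 = 8, so it is not in L ✗
- (C) aaaaaaaa has length 8 = 2^3, so it is in L ✓

Only (C) aaaaaaaa is in L, so it is the only candidate that could play the role of s.
(In a complete proof one picks s in terms of the pumping length p so that |s| ≥ p is guaranteed; a fixed string like aaaaaaaa illustrates the shape of such an s.)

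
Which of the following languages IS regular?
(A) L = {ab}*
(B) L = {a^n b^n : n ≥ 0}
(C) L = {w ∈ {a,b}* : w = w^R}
(A) {ab}*

(A) L = {ab}* is regular.

This can be recognized by a finite automaton (DFA/NFA).
Regular expressions like {ab}* define regular languages.

The other choices are not regular:
- {w ∈ {a,b}* : w = w^R}: After pumping, the string is no longer symmetric
- {a^n b^n : n ≥ 0}: After pumping, the number of a's and b's become unequal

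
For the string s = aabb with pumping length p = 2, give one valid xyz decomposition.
x = '', y = 'aa', z = 'bb'

For s = aabb and p = 2, one valid decomposition is:
- x = '' (length 0)
- y = 'aa' (length 2)
- z = 'bb' (length 2)

Verification:
- xyz = '' + 'aa' + 'bb' = aabb ✓
- |xy| = 2 ≤ 2 ✓
- |y| = 2 > 0 ✓

All pumping lemma constraints are satisfied.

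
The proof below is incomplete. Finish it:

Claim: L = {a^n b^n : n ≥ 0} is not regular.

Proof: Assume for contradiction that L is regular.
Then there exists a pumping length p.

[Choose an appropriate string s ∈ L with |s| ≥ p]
s = a^p b^p

This string is in L (has equal a's and b's) and has length 2p ≥ p.
Any decomposition xyz with |xy| ≤ p means y consists only of a's,
so pumping will unbalance the counts.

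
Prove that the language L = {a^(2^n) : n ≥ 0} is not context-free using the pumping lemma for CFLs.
Assume for contradiction that L is context-free, and let p ≥ 1 be the pumping length given by the pumping lemma for CFLs.
Choose s = a^(2^p). Then s ∈ L and |s| = 2^p ≥ p.
By the CFL pumping lemma, s = uvxyz for some u, v, x, y, z with |vxy| ≤ p, |vy| ≥ 1, and uv^i xy^i z ∈ L for every i ≥ 0.
All symbols are a's, so only lengths matter: let k = |vy|, with 1 ≤ k ≤ |vxy| ≤ p < 2^p.

Take i = 2: |uv²xy²z| = 2^p + k, and 2^p < 2^p + k < 2^p + 2^p = 2^(p+1).
So the length lies strictly between consecutive powers of two and is not a power of 2; uv²xy²z ∉ L.

This contradicts the CFL pumping lemma, which requires uv^i xy^i z ∈ L for all i ≥ 0.
Hence L = {a^(2^n) : n ≥ 0} is not context-free. ∎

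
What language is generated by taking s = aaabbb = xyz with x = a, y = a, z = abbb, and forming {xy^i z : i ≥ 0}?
{xy^i z : i ≥ 0} = {a^(2+i) b^3 : i ≥ 0} = {aabbb, aaabbb, aaaabbb, ...}

With x = a, y = a, z = abbb: Starting with aaabbb and pumping the second 'a', we get strings with 2+i a's followed by 3 b's for i = 0, 1, 2, ...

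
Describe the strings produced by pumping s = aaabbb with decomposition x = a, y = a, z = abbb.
{xy^i z : i ≥ 0} = {a^(2+i) b^3 : i ≥ 0} = {aabbb, aaabbb, aaaabbb, ...}

With x = a, y = a, z = abbb: Starting with aaabbb and pumping the second 'a', we get strings with 2+i a's followed by 3 b's for i = 0, 1, 2, ...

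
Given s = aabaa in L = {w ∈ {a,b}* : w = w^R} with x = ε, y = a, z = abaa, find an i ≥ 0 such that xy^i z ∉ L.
i = 2

xy²z = ε · aa · abaa = aaabaa; aaabaa reversed is aabaaa ≠ aaabaa, so it is not a palindrome and is not in L.
(Other choices also work, e.g. i = 0, 3; only i = 1 is guaranteed to stay in L since xy¹z = s.)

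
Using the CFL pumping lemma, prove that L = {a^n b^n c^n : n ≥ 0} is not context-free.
Assume for contradiction that L is context-free, and let p ≥ 1 be the pumping length given by the pumping lemma for CFLs.
Choose s = a^p b^p c^p. Then s ∈ L and |s| = 3p ≥ p.
By the CFL pumping lemma, s = uvxyz for some u, v, x, y, z with |vxy| ≤ p, |vy| ≥ 1, and uv^i xy^i z ∈ L for every i ≥ 0.

Because |vxy| ≤ p, the window vxy cannot contain both an a and a c: any substring of s containing both must include the entire block b^p plus at least one a and one c, so it has length ≥ p + 2 > p.
Hence at least one of the letters a, c does not occur in vy at all.

Take i = 0: the string uxz is obtained from s by deleting |vy| ≥ 1 symbols, so |uxz| = 3p − |vy| < 3p.
But the letter (a or c) that does not occur in vy still occurs exactly p times in uxz. Every string of L with exactly p copies of some letter is a^p b^p c^p, of length 3p. Since |uxz| < 3p, uxz ∉ L.

This contradicts the CFL pumping lemma, which requires uv^i xy^i z ∈ L for all i ≥ 0.
Hence L = {a^n b^n c^n : n ≥ 0} is not context-free. ∎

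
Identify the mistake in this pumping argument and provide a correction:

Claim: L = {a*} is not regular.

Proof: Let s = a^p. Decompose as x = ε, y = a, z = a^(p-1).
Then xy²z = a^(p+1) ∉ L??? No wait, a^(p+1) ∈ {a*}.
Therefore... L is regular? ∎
Error: The proof attempts to show a*  is not regular, but a* IS regular!

Correction: a* is a regular language (recognized by a simple DFA with one accepting state and self-loop on 'a'). The pumping lemma can only prove non-regularity, not regularity. For regular languages, pumping always works.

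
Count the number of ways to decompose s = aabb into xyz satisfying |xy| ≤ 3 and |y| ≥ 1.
6

For s = 'aabb' with pumping length p = 3:

Constraints: |xy| ≤ 3, |y| > 0

Valid decompositions (|xy| ≤ p, |y| ≥ 1):
  • x='', y='a', z='abb'
  • x='a', y='a', z='bb'
  • x='', y='aa', z='bb'
  • x='aa', y='b', z='b'
  • x='a', y='ab', z='b'
  • x='', y='aab', z='b'

Total count: 6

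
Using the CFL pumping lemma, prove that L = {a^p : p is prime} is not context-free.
Assume for contradiction that L is context-free, and let p ≥ 1 be the pumping length given by the pumping lemma for CFLs.
Choose a prime q with q ≥ p and let s = a^q. Then s ∈ L and |s| = q ≥ p.
By the CFL pumping lemma, s = uvxyz for some u, v, x, y, z with |vxy| ≤ p, |vy| ≥ 1, and uv^i xy^i z ∈ L for every i ≥ 0.
All symbols are a's, so only lengths matter: let k = |vy|, with 1 ≤ k ≤ p. Then |uv^i xy^i z| = q + (i − 1)k.

Take i = q + 1: the length is q + qk = q(k + 1).
Both factors satisfy q ≥ 2 and k + 1 ≥ 2, so q(k + 1) is composite and uv^(q+1) xy^(q+1) z ∉ L.

This contradicts the CFL pumping lemma, which requires uv^i xy^i z ∈ L for all i ≥ 0.
Hence L = {a^p : p is prime} is not context-free. ∎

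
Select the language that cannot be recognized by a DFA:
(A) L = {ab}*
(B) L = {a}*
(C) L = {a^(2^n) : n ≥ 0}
(C) {a^(2^n) : n ≥ 0}

(C) L = {a^(2^n) : n ≥ 0} is NOT regular.

The pumping lemma can be used to prove this:
After pumping, length is no longer a power of 2

The other languages are regular because they can be recognized by finite automata.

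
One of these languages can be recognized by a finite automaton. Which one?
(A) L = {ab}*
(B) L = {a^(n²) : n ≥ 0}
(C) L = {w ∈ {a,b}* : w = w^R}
(A) {ab}*

(A) L = {ab}* is regular.

This can be recognized by a finite automaton (DFA/NFA).
Regular expressions like {ab}* define regular languages.

The other choices are not regular:
- {a^(n²) : n ≥ 0}: After pumping, length is no longer a perfect square
- {w ∈ {a,b}* : w = w^R}: After pumping, the string is no longer symmetric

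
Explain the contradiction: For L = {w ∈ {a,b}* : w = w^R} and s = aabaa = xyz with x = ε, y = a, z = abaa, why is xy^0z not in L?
xy⁰z = abaa ∉ L

Pumping with i = 0 replaces y = a by y⁰ = ε:
- Original: s = xyz = aabaa; aabaa reversed is aabaa, the same string, so it is a palindrome and is in L
- Pumped: xy⁰z = ε · ε · abaa = abaa
- abaa reversed is aaba ≠ abaa, so it is not a palindrome and is not in L

The pumping lemma would require xy⁰z ∈ L, so this decomposition yields a contradiction.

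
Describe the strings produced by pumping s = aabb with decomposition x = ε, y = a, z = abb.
{xy^i z : i ≥ 0} = {a^(i+1) b^2 : i ≥ 0} = {abb, aabb, aaabb, ...}

With x = ε, y = a, z = abb: Starting with aabb and pumping the first 'a' (z = abb keeps the second 'a'), we get strings with i+1 a's followed by 2 b's for i = 0, 1, 2, ...; note bb is not produced because z always contributes one a.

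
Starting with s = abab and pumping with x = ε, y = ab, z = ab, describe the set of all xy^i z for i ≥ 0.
{xy^i z : i ≥ 0} = {(ab)^(i+1) : i ≥ 0} = {ab, abab, ababab, ...}

With x = ε, y = ab, z = ab: Pumping 'ab' gives strings of alternating a's and b's.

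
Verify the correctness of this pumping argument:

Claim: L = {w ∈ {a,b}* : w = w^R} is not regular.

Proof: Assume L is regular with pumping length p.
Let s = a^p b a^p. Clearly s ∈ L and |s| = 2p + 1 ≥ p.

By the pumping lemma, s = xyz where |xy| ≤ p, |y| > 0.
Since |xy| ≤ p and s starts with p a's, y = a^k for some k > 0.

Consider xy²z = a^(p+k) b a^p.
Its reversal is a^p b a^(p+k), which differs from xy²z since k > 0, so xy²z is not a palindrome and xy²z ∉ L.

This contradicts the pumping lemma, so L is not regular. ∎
The proof is correct.

This proof is valid because:
1. s = a^p b a^p is in L and is chosen in terms of p, so |s| ≥ p holds for every p
2. The decomposition analysis is correct: |xy| ≤ p forces y to lie inside the leading a's
3. The contradiction is valid: a^(p+k) b a^p has more a's before the b than after it, so it is not a palindrome
4. The conclusion follows logically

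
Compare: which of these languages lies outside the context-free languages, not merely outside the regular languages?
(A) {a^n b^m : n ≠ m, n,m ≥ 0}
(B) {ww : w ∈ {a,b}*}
(B) {ww : w ∈ {a,b}*}

(B) {ww : w ∈ {a,b}*} requires the CFL pumping lemma.

- {a^n b^m : n ≠ m, n,m ≥ 0} is context-free (but not regular)
  • Can be shown non-regular with the regular pumping lemma
  • After pumping a's, we can make n = m

- {ww : w ∈ {a,b}*} is NOT context-free
  • Requires the CFL pumping lemma to prove
  • Even a PDA cannot compare two arbitrary halves symbol by symbol; CFL pumping on a^p b^p a^p b^p fails

The CFL pumping lemma is "stronger" in that it can prove non-membership
in the larger class of context-free languages.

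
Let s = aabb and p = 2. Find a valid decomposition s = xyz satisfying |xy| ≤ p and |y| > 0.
x = '', y = 'a', z = 'abb'

For s = aabb and p = 2, one valid decomposition is:
- x = '' (length 0)
- y = 'a' (length 1)
- z = 'abb' (length 3)

Verification:
- xyz = '' + 'a' + 'abb' = aabb ✓
- |xy| = 1 ≤ 2 ✓
- |y| = 1 > 0 ✓

All pumping lemma constraints are satisfied.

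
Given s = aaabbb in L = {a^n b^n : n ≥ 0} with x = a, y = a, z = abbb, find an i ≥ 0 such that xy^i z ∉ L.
i = 3

xy³z = a · aaa · abbb = aaaaabbb; aaaaabbb has 5 a's and 3 b's; 5 ≠ 3, so it is not in L.
(Other choices also work, e.g. i = 0, 2; only i = 1 is guaranteed to stay in L since xy¹z = s.)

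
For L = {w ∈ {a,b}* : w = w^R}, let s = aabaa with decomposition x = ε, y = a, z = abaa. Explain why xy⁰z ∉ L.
xy⁰z = abaa ∉ L

Pumping with i = 0 replaces y = a by y⁰ = ε:
- Original: s = xyz = aabaa; aabaa reversed is aabaa, the same string, so it is a palindrome and is in L
- Pumped: xy⁰z = ε · ε · abaa = abaa
- abaa reversed is aaba ≠ abaa, so it is not a palindrome and is not in L

The pumping lemma would require xy⁰z ∈ L, so this decomposition yields a contradiction.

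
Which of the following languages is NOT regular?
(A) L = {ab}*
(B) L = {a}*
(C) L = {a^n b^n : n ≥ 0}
(C) {a^n b^n : n ≥ 0}

(C) L = {a^n b^n : n ≥ 0} is NOT regular.

The pumping lemma can be used to prove this:
After pumping, the number of a's and b's become unequal

The other languages are regular because they can be recognized by finite automata.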